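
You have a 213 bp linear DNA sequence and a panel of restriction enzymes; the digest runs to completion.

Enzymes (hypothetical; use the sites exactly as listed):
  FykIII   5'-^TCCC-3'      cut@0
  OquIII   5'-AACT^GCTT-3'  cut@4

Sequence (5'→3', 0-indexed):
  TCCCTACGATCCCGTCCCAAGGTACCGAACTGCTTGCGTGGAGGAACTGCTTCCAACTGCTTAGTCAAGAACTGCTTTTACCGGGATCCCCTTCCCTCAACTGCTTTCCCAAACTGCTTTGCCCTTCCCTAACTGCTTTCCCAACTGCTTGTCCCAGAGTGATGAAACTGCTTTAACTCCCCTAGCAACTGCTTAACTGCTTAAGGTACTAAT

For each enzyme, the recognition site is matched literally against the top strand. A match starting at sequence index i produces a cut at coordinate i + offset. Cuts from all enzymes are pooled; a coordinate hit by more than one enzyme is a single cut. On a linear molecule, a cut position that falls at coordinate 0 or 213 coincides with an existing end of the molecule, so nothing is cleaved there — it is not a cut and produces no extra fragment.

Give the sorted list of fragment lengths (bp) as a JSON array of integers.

Site scan:
  FykIII TCCC/0: at [0, 9, 14, 86, 92, 106, 125, 138, 151, 177] ⇒ [9, 14, 86, 92, 106, 125, 138, 151, 177] (position 0 is a terminus of the linear molecule — no cut)
  OquIII AACTGCTT/4: at [27, 44, 54, 69, 98, 111, 130, 142, 165, 186, 194] ⇒ [31, 48, 58, 73, 102, 115, 134, 146, 169, 190, 198]

Pooled cuts: [9, 14, 31, 48, 58, 73, 86, 92, 102, 106, 115, 125, 134, 138, 146, 151, 169, 177, 190, 198]

Fragments:
  [0,9): 9 bp
  [9,14): 5 bp
  [14,31): 17 bp
  [31,48): 17 bp
  [48,58): 10 bp
  [58,73): 15 bp
  [73,86): 13 bp
  [86,92): 6 bp
  [92,102): 10 bp
  [102,106): 4 bp
  [106,115): 9 bp
  [115,125): 10 bp
  [125,134): 9 bp
  [134,138): 4 bp
  [138,146): 8 bp
  [146,151): 5 bp
  [151,169): 18 bp
  [169,177): 8 bp
  [177,190): 13 bp
  [190,198): 8 bp
  [198,213): 15 bp

[4,4,5,5,6,8,8,8,9,9,9,10,10,10,13,13,15,15,17,17,18]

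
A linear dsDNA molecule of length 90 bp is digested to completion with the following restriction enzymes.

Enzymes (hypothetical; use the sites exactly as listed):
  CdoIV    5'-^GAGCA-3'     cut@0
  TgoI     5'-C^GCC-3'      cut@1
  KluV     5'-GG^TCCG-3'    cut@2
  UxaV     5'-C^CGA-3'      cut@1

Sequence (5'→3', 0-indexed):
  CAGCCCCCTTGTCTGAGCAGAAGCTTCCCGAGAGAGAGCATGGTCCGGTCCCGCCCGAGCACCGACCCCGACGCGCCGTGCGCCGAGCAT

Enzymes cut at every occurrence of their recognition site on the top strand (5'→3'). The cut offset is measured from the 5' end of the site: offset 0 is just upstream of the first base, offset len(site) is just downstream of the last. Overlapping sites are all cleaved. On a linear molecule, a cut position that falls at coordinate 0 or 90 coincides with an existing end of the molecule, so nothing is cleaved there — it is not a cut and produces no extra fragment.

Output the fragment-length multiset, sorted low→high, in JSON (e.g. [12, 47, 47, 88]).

Site scan:
  CdoIV (GAGCA, off=0): starts [14, 35, 56, 84] → cuts [14, 35, 56, 84]
  TgoI (CGCC, off=1): starts [51, 73, 80] → cuts [52, 74, 81]
  KluV (GGTCCG, off=2): starts [41] → cuts [43]
  UxaV (CCGA, off=1): starts [27, 54, 61, 67, 82] → cuts [28, 55, 62, 68, 83]

Pooled cuts: [14, 28, 35, 43, 52, 55, 56, 62, 68, 74, 81, 83, 84]

Fragment lengths:
  [0,14): 14 bp
  [14,28): 14 bp
  [28,35): 7 bp
  [35,43): 8 bp
  [43,52): 9 bp
  [52,55): 3 bp
  [55,56): 1 bp
  [56,62): 6 bp
  [62,68): 6 bp
  [68,74): 6 bp
  [74,81): 7 bp
  [81,83): 2 bp
  [83,84): 1 bp
  [84,90): 6 bp

[1,1,2,3,6,6,6,6,7,7,8,9,14,14]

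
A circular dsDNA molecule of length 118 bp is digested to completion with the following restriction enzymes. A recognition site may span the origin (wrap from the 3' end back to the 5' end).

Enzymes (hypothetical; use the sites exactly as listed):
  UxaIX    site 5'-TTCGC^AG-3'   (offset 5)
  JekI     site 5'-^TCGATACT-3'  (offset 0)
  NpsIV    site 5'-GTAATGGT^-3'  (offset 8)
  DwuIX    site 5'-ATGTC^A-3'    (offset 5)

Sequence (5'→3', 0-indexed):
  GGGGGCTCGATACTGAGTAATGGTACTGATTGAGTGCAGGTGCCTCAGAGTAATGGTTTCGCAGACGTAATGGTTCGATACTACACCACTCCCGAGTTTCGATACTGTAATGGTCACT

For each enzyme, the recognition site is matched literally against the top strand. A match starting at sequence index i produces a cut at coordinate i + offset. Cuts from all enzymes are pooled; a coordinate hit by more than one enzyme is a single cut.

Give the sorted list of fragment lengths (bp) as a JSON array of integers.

[5,10,12,16,18,24,33]

Per-enzyme occurrences:
  UxaIX TTCGCAG/5: at [57] ⇒ [62]
  JekI TCGATACT/0: at [6, 74, 98] ⇒ [6, 74, 98]
  NpsIV GTAATGGT/8: at [16, 49, 66, 106] ⇒ [24, 57, 74, 114]
  DwuIX (ATGTCA, off=5): no sites

Pooled cuts: [6, 24, 57, 62, 74, 98, 114]

Fragment lengths:
  6→24: 18 bp
  24→57: 33 bp
  57→62: 5 bp
  62→74: 12 bp
  74→98: 24 bp
  98→114: 16 bp
  114→6 (wrap): 118-114+6 = 10 bp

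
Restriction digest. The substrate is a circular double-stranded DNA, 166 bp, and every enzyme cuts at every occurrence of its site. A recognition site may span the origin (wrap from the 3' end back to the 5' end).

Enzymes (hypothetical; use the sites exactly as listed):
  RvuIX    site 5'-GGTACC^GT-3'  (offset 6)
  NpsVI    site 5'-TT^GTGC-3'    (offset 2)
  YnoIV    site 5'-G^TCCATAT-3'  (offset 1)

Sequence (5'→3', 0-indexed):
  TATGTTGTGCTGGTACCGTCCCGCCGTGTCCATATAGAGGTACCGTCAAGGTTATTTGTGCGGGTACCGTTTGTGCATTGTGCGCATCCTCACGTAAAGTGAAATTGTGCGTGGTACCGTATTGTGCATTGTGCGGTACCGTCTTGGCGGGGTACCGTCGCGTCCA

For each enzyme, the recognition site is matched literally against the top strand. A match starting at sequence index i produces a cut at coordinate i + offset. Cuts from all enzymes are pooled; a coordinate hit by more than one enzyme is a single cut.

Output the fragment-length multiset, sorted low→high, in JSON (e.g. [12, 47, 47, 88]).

Scan for sites:
  RvuIX (GGTACCGT, off=6): starts [11, 38, 62, 112, 134, 150] → cuts [17, 44, 68, 118, 140, 156]
  NpsVI (TTGTGC, off=2): starts [4, 55, 70, 77, 104, 121, 128] → cuts [6, 57, 72, 79, 106, 123, 130]
  YnoIV (GTCCATAT, off=1): starts [27, 161] → cuts [28, 162]

All cut coordinates (distinct, sorted): [6, 17, 28, 44, 57, 68, 72, 79, 106, 118, 123, 130, 140, 156, 162]

Fragment lengths:
  6→17: 11 bp
  17→28: 11 bp
  28→44: 16 bp
  44→57: 13 bp
  57→68: 11 bp
  68→72: 4 bp
  72→79: 7 bp
  79→106: 27 bp
  106→118: 12 bp
  118→123: 5 bp
  123→130: 7 bp
  130→140: 10 bp
  140→156: 16 bp
  156→162: 6 bp
  162→6 (wrap): 166-162+6 = 10 bp

[4,5,6,7,7,10,10,11,11,11,12,13,16,16,27]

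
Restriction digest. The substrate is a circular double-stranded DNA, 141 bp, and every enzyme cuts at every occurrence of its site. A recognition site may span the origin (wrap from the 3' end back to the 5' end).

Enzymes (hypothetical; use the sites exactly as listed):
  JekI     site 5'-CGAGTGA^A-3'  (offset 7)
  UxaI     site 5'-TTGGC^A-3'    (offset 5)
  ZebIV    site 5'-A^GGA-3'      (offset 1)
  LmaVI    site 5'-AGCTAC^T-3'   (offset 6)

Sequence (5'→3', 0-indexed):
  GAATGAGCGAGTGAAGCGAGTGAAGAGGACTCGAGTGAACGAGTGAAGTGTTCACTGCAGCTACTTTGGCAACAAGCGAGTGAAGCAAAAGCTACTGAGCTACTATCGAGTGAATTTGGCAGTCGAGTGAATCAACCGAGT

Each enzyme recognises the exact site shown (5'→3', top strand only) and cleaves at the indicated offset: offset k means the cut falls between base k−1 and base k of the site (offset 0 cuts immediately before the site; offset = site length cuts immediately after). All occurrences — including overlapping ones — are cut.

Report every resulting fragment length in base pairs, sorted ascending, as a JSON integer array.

[3,6,7,8,8,9,10,10,12,12,12,13,13,18]

Site scan:
  JekI CGAGTGAA/7: at [7, 16, 31, 39, 76, 106, 123, 136] ⇒ [2, 14, 23, 38, 46, 83, 113, 130]
  UxaI TTGGCA/5: at [65, 115] ⇒ [70, 120]
  ZebIV AGGA/1: at [25] ⇒ [26]
  LmaVI AGCTACT/6: at [58, 89, 97] ⇒ [64, 95, 103]

All cut coordinates (distinct, sorted): [2, 14, 23, 26, 38, 46, 64, 70, 83, 95, 103, 113, 120, 130]

Fragments:
  2→14: 12 bp
  14→23: 9 bp
  23→26: 3 bp
  26→38: 12 bp
  38→46: 8 bp
  46→64: 18 bp
  64→70: 6 bp
  70→83: 13 bp
  83→95: 12 bp
  95→103: 8 bp
  103→113: 10 bp
  113→120: 7 bp
  120→130: 10 bp
  130→2 (wrap): 141-130+2 = 13 bp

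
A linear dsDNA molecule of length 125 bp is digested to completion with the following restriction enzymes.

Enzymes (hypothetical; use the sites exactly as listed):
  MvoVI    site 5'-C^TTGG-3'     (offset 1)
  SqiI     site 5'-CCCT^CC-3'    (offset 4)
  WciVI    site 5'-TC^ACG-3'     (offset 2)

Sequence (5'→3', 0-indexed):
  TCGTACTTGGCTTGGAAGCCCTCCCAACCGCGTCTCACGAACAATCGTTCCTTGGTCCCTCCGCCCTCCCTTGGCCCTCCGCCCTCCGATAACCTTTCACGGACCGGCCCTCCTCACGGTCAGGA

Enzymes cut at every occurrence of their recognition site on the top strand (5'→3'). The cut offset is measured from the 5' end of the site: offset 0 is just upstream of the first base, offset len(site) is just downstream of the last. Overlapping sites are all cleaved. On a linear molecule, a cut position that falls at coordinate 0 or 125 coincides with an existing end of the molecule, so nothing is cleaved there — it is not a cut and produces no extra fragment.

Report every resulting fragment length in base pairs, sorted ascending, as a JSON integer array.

[3,4,5,6,7,7,8,9,10,11,13,13,14,15]

Site scan:
  MvoVI (CTTGG, off=1): starts [5, 10, 50, 69] → cuts [6, 11, 51, 70]
  SqiI (CCCTCC, off=4): starts [18, 56, 63, 74, 81, 107] → cuts [22, 60, 67, 78, 85, 111]
  WciVI (TCACG, off=2): starts [34, 96, 113] → cuts [36, 98, 115]

Pooled cuts: [6, 11, 22, 36, 51, 60, 67, 70, 78, 85, 98, 111, 115]

Fragment lengths:
  [0,6): 6 bp
  [6,11): 5 bp
  [11,22): 11 bp
  [22,36): 14 bp
  [36,51): 15 bp
  [51,60): 9 bp
  [60,67): 7 bp
  [67,70): 3 bp
  [70,78): 8 bp
  [78,85): 7 bp
  [85,98): 13 bp
  [98,111): 13 bp
  [111,115): 4 bp
  [115,125): 10 bp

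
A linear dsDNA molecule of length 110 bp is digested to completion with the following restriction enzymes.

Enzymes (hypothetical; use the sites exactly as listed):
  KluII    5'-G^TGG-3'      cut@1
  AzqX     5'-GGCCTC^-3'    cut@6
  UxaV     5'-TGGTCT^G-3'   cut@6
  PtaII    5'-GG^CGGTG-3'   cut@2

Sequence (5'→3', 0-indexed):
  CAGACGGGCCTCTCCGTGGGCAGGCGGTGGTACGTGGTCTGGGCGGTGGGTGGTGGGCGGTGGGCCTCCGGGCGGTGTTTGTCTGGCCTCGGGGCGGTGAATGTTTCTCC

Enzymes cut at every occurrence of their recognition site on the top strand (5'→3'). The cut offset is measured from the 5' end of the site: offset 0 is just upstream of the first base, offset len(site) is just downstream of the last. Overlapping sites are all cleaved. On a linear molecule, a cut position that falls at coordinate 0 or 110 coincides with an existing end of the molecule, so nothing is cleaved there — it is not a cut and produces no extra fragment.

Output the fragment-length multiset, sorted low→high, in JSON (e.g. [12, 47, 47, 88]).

[3,3,3,3,3,4,4,4,4,4,6,7,8,8,12,16,18]

Per-enzyme occurrences:
  KluII GTGG/1: at [15, 26, 33, 45, 49, 52, 59] ⇒ [16, 27, 34, 46, 50, 53, 60]
  AzqX GGCCTC/6: at [6, 62, 84] ⇒ [12, 68, 90]
  UxaV TGGTCTG/6: at [34] ⇒ [40]
  PtaII GGCGGTG/2: at [22, 41, 55, 70, 92] ⇒ [24, 43, 57, 72, 94]

Pooled cuts: [12, 16, 24, 27, 34, 40, 43, 46, 50, 53, 57, 60, 68, 72, 90, 94]

Fragments:
  [0,12): 12 bp
  [12,16): 4 bp
  [16,24): 8 bp
  [24,27): 3 bp
  [27,34): 7 bp
  [34,40): 6 bp
  [40,43): 3 bp
  [43,46): 3 bp
  [46,50): 4 bp
  [50,53): 3 bp
  [53,57): 4 bp
  [57,60): 3 bp
  [60,68): 8 bp
  [68,72): 4 bp
  [72,90): 18 bp
  [90,94): 4 bp
  [94,110): 16 bp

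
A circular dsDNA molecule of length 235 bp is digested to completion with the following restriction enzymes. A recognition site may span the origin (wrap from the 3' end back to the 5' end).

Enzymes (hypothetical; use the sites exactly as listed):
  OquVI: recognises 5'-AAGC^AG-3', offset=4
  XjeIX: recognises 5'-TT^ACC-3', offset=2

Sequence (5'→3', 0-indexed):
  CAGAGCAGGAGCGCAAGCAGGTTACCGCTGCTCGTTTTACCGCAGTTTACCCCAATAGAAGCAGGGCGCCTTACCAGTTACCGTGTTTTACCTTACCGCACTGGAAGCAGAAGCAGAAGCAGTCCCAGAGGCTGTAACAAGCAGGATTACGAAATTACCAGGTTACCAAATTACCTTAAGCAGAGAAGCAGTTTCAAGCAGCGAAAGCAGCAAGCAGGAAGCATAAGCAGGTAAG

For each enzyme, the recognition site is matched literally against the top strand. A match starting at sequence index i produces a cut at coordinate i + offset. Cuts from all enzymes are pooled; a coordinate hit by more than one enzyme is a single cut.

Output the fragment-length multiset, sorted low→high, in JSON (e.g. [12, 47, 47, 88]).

[5,5,6,6,7,7,8,8,8,8,9,9,10,10,10,10,13,14,14,14,15,17,22]

Scan for sites:
  OquVI AAGCAG/4: at [14, 58, 104, 110, 116, 138, 177, 185, 195, 204, 211, 224, 232] ⇒ [1, 18, 62, 108, 114, 120, 142, 181, 189, 199, 208, 215, 228]
  XjeIX TTACC/2: at [21, 36, 46, 70, 77, 87, 92, 154, 162, 170] ⇒ [23, 38, 48, 72, 79, 89, 94, 156, 164, 172]

All cut coordinates (distinct, sorted): [1, 18, 23, 38, 48, 62, 72, 79, 89, 94, 108, 114, 120, 142, 156, 164, 172, 181, 189, 199, 208, 215, 228]

Fragments:
  1→18: 17 bp
  18→23: 5 bp
  23→38: 15 bp
  38→48: 10 bp
  48→62: 14 bp
  62→72: 10 bp
  72→79: 7 bp
  79→89: 10 bp
  89→94: 5 bp
  94→108: 14 bp
  108→114: 6 bp
  114→120: 6 bp
  120→142: 22 bp
  142→156: 14 bp
  156→164: 8 bp
  164→172: 8 bp
  172→181: 9 bp
  181→189: 8 bp
  189→199: 10 bp
  199→208: 9 bp
  208→215: 7 bp
  215→228: 13 bp
  228→1 (wrap): 235-228+1 = 8 bp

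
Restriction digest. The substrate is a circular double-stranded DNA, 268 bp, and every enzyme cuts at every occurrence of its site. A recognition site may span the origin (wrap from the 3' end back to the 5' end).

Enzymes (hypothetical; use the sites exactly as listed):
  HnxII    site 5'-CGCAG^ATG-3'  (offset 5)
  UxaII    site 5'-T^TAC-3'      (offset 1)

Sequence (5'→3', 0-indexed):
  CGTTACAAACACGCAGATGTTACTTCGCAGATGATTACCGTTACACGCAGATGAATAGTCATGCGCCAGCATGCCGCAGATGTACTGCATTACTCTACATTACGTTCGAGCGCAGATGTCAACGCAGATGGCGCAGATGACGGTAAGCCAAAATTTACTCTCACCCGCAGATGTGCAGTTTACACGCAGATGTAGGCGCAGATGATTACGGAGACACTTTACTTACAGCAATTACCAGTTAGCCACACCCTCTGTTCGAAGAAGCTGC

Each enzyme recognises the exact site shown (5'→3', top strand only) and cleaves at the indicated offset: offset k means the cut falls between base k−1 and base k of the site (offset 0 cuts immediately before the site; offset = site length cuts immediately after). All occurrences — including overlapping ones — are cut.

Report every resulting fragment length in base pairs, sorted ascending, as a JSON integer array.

Scan for sites:
  HnxII (CGCAGATG, off=5): starts [11, 25, 45, 74, 110, 122, 131, 165, 184, 196] → cuts [16, 30, 50, 79, 115, 127, 136, 170, 189, 201]
  UxaII (TTAC, off=1): starts [2, 19, 34, 40, 89, 99, 154, 179, 205, 218, 222, 231] → cuts [3, 20, 35, 41, 90, 100, 155, 180, 206, 219, 223, 232]

All cut coordinates (distinct, sorted): [3, 16, 20, 30, 35, 41, 50, 79, 90, 100, 115, 127, 136, 155, 170, 180, 189, 201, 206, 219, 223, 232]

Fragment lengths:
  3→16: 13 bp
  16→20: 4 bp
  20→30: 10 bp
  30→35: 5 bp
  35→41: 6 bp
  41→50: 9 bp
  50→79: 29 bp
  79→90: 11 bp
  90→100: 10 bp
  100→115: 15 bp
  115→127: 12 bp
  127→136: 9 bp
  136→155: 19 bp
  155→170: 15 bp
  170→180: 10 bp
  180→189: 9 bp
  189→201: 12 bp
  201→206: 5 bp
  206→219: 13 bp
  219→223: 4 bp
  223→232: 9 bp
  232→3 (wrap): 268-232+3 = 39 bp

[4,4,5,5,6,9,9,9,9,10,10,10,11,12,12,13,13,15,15,19,29,39]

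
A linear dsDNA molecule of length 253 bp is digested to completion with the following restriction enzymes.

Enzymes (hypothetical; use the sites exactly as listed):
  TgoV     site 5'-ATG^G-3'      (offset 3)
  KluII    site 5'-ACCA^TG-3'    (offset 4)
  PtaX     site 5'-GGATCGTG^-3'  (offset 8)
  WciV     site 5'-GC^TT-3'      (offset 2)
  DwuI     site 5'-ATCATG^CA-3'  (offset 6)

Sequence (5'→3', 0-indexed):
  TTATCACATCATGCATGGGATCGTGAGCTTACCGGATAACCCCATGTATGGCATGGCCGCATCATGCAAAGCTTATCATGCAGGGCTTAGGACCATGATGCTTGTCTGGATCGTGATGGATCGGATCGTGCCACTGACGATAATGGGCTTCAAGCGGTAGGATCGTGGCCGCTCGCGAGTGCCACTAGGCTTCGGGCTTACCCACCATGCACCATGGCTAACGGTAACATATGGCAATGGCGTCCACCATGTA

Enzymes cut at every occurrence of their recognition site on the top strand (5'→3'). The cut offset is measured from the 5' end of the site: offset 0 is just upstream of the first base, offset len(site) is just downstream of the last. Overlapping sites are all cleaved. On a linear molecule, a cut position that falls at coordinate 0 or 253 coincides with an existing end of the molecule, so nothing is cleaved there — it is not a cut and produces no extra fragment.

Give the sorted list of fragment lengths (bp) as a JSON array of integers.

Site scan:
  TgoV ATGG/3: at [14, 47, 52, 115, 142, 213, 230, 236] ⇒ [17, 50, 55, 118, 145, 216, 233, 239]
  KluII ACCATG/4: at [91, 203, 210, 245] ⇒ [95, 207, 214, 249]
  PtaX GGATCGTG/8: at [17, 107, 122, 159] ⇒ [25, 115, 130, 167]
  WciV GCTT/2: at [26, 70, 84, 99, 146, 188, 195] ⇒ [28, 72, 86, 101, 148, 190, 197]
  DwuI ATCATGCA/6: at [7, 60, 74] ⇒ [13, 66, 80]

All cut coordinates (distinct, sorted): [13, 17, 25, 28, 50, 55, 66, 72, 80, 86, 95, 101, 115, 118, 130, 145, 148, 167, 190, 197, 207, 214, 216, 233, 239, 249]

Fragments:
  [0,13): 13 bp
  [13,17): 4 bp
  [17,25): 8 bp
  [25,28): 3 bp
  [28,50): 22 bp
  [50,55): 5 bp
  [55,66): 11 bp
  [66,72): 6 bp
  [72,80): 8 bp
  [80,86): 6 bp
  [86,95): 9 bp
  [95,101): 6 bp
  [101,115): 14 bp
  [115,118): 3 bp
  [118,130): 12 bp
  [130,145): 15 bp
  [145,148): 3 bp
  [148,167): 19 bp
  [167,190): 23 bp
  [190,197): 7 bp
  [197,207): 10 bp
  [207,214): 7 bp
  [214,216): 2 bp
  [216,233): 17 bp
  [233,239): 6 bp
  [239,249): 10 bp
  [249,253): 4 bp

[2,3,3,3,4,4,5,6,6,6,6,7,7,8,8,9,10,10,11,12,13,14,15,17,19,22,23]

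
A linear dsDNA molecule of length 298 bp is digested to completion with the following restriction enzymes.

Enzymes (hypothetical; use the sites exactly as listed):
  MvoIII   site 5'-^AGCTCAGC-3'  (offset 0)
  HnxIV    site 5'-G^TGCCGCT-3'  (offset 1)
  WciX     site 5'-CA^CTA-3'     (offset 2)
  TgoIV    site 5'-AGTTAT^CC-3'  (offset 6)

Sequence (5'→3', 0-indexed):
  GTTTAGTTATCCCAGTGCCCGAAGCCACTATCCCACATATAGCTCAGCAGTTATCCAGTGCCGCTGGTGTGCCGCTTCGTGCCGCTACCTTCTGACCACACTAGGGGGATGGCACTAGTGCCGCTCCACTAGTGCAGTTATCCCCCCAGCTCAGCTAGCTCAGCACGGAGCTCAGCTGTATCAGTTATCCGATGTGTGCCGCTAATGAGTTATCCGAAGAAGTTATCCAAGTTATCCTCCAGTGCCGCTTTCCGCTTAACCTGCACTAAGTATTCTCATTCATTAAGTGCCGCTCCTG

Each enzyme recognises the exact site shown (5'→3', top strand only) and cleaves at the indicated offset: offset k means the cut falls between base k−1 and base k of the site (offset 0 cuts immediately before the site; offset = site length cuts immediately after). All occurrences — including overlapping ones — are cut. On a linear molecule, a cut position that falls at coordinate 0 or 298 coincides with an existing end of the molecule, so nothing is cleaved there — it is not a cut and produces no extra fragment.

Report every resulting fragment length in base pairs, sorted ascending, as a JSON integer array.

Scan for sites:
  MvoIII (AGCTCAGC, off=0): starts [40, 147, 156, 168] → cuts [40, 147, 156, 168]
  HnxIV (GTGCCGCT, off=1): starts [57, 68, 78, 117, 195, 241, 286] → cuts [58, 69, 79, 118, 196, 242, 287]
  WciX (CACTA, off=2): starts [25, 98, 112, 126, 263] → cuts [27, 100, 114, 128, 265]
  TgoIV (AGTTATCC, off=6): starts [4, 48, 135, 182, 207, 220, 229] → cuts [10, 54, 141, 188, 213, 226, 235]

All cut coordinates (distinct, sorted): [10, 27, 40, 54, 58, 69, 79, 100, 114, 118, 128, 141, 147, 156, 168, 188, 196, 213, 226, 235, 242, 265, 287]

Fragments:
  [0,10): 10 bp
  [10,27): 17 bp
  [27,40): 13 bp
  [40,54): 14 bp
  [54,58): 4 bp
  [58,69): 11 bp
  [69,79): 10 bp
  [79,100): 21 bp
  [100,114): 14 bp
  [114,118): 4 bp
  [118,128): 10 bp
  [128,141): 13 bp
  [141,147): 6 bp
  [147,156): 9 bp
  [156,168): 12 bp
  [168,188): 20 bp
  [188,196): 8 bp
  [196,213): 17 bp
  [213,226): 13 bp
  [226,235): 9 bp
  [235,242): 7 bp
  [242,265): 23 bp
  [265,287): 22 bp
  [287,298): 11 bp

[4,4,6,7,8,9,9,10,10,10,11,11,12,13,13,13,14,14,17,17,20,21,22,23]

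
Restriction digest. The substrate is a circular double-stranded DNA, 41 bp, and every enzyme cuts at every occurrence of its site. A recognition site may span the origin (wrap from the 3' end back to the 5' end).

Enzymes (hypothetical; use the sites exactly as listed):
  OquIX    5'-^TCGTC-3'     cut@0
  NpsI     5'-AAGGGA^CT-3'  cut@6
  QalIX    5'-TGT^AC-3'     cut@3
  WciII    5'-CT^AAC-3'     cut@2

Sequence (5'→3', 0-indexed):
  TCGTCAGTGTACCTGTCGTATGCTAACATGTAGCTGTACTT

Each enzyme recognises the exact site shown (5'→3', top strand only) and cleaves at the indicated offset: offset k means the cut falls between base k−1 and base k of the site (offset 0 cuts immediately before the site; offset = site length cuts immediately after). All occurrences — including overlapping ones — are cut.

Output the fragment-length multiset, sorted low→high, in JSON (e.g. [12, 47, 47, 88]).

[4,10,13,14]

Per-enzyme occurrences:
  OquIX TCGTC/0: at [0] ⇒ [0]
  NpsI (AAGGGACT, off=6): no sites
  QalIX TGTAC/3: at [7, 34] ⇒ [10, 37]
  WciII CTAAC/2: at [22] ⇒ [24]

All cut coordinates (distinct, sorted): [0, 10, 24, 37]

Fragments:
  0→10: 10 bp
  10→24: 14 bp
  24→37: 13 bp
  37→0 (wrap): 41-37+0 = 4 bp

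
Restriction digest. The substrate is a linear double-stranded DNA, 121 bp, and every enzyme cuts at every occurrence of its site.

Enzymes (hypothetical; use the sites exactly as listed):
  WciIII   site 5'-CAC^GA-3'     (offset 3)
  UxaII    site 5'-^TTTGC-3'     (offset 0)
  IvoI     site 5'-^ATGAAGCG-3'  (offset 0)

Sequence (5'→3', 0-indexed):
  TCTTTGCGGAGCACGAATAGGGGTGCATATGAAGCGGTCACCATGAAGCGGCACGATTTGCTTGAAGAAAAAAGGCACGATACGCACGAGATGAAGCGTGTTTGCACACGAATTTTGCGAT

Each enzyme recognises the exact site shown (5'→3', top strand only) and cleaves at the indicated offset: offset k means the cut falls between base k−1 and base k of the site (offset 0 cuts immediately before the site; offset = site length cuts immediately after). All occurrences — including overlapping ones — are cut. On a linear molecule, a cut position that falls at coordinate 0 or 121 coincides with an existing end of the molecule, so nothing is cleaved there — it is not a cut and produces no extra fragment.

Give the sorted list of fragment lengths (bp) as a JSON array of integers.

Site scan:
  WciIII (CACGA, off=3): starts [11, 51, 75, 84, 106] → cuts [14, 54, 78, 87, 109]
  UxaII (TTTGC, off=0): starts [2, 56, 100, 113] → cuts [2, 56, 100, 113]
  IvoI (ATGAAGCG, off=0): starts [28, 42, 90] → cuts [28, 42, 90]

Pooled cuts: [2, 14, 28, 42, 54, 56, 78, 87, 90, 100, 109, 113]

Fragments:
  [0,2): 2 bp
  [2,14): 12 bp
  [14,28): 14 bp
  [28,42): 14 bp
  [42,54): 12 bp
  [54,56): 2 bp
  [56,78): 22 bp
  [78,87): 9 bp
  [87,90): 3 bp
  [90,100): 10 bp
  [100,109): 9 bp
  [109,113): 4 bp
  [113,121): 8 bp

[2,2,3,4,8,9,9,10,12,12,14,14,22]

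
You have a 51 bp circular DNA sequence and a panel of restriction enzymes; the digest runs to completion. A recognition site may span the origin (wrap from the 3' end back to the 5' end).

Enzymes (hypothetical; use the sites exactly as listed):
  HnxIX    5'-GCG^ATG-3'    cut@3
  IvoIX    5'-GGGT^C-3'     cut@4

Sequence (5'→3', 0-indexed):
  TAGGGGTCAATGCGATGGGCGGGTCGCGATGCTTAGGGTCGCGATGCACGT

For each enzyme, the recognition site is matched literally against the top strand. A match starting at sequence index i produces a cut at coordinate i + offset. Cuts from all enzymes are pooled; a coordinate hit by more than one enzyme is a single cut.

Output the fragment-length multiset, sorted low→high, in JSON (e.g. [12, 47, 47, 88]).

Per-enzyme occurrences:
  HnxIX (GCGATG, off=3): starts [11, 25, 40] → cuts [14, 28, 43]
  IvoIX (GGGTC, off=4): starts [3, 20, 35] → cuts [7, 24, 39]

All cut coordinates (distinct, sorted): [7, 14, 24, 28, 39, 43]

Fragments:
  7→14: 7 bp
  14→24: 10 bp
  24→28: 4 bp
  28→39: 11 bp
  39→43: 4 bp
  43→7 (wrap): 51-43+7 = 15 bp

[4,4,7,10,11,15]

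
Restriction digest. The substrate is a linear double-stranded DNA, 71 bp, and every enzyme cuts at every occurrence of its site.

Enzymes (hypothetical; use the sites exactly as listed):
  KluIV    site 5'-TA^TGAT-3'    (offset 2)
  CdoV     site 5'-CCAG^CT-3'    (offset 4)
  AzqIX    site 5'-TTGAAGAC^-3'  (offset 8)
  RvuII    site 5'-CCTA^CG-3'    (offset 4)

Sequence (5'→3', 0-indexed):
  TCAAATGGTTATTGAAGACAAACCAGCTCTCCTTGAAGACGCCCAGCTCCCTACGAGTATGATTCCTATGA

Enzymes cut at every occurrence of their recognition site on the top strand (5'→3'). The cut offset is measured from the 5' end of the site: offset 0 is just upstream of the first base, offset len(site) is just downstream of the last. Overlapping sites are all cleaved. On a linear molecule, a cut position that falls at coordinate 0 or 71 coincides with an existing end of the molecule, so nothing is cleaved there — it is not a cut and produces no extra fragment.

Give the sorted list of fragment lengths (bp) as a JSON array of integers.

Per-enzyme occurrences:
  KluIV (TATGAT, off=2): starts [57] → cuts [59]
  CdoV (CCAGCT, off=4): starts [22, 42] → cuts [26, 46]
  AzqIX (TTGAAGAC, off=8): starts [11, 32] → cuts [19, 40]
  RvuII (CCTACG, off=4): starts [49] → cuts [53]

All cut coordinates (distinct, sorted): [19, 26, 40, 46, 53, 59]

Fragments:
  [0,19): 19 bp
  [19,26): 7 bp
  [26,40): 14 bp
  [40,46): 6 bp
  [46,53): 7 bp
  [53,59): 6 bp
  [59,71): 12 bp

[6,6,7,7,12,14,19]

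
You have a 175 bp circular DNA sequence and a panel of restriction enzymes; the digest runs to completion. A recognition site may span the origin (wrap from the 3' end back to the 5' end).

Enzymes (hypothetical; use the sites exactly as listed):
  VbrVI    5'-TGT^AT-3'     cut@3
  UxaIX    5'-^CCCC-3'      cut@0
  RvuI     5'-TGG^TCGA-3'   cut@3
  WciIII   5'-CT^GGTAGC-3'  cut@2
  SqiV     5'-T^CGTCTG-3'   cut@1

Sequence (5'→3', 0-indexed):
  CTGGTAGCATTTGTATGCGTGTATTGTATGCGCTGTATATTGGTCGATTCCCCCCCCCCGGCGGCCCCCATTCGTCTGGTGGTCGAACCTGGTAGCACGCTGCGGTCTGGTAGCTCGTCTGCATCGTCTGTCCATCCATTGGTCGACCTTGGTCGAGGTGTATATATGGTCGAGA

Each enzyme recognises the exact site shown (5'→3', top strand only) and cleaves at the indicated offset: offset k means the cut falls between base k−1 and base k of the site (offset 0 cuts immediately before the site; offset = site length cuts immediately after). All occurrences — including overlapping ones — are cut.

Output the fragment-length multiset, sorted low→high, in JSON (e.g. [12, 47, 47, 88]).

[1,1,1,1,1,1,1,5,6,7,7,7,8,8,8,8,9,9,9,9,10,10,12,18,18]

Site scan:
  VbrVI (TGTAT, off=3): starts [11, 19, 24, 33, 158] → cuts [14, 22, 27, 36, 161]
  UxaIX (CCCC, off=0): starts [49, 50, 51, 52, 53, 54, 55, 64, 65] → cuts [49, 50, 51, 52, 53, 54, 55, 64, 65]
  RvuI (TGGTCGA, off=3): starts [40, 79, 139, 149, 166] → cuts [43, 82, 142, 152, 169]
  WciIII (CTGGTAGC, off=2): starts [0, 88, 106] → cuts [2, 90, 108]
  SqiV (TCGTCTG, off=1): starts [71, 114, 123] → cuts [72, 115, 124]

All cut coordinates (distinct, sorted): [2, 14, 22, 27, 36, 43, 49, 50, 51, 52, 53, 54, 55, 64, 65, 72, 82, 90, 108, 115, 124, 142, 152, 161, 169]

Fragments:
  2→14: 12 bp
  14→22: 8 bp
  22→27: 5 bp
  27→36: 9 bp
  36→43: 7 bp
  43→49: 6 bp
  49→50: 1 bp
  50→51: 1 bp
  51→52: 1 bp
  52→53: 1 bp
  53→54: 1 bp
  54→55: 1 bp
  55→64: 9 bp
  64→65: 1 bp
  65→72: 7 bp
  72→82: 10 bp
  82→90: 8 bp
  90→108: 18 bp
  108→115: 7 bp
  115→124: 9 bp
  124→142: 18 bp
  142→152: 10 bp
  152→161: 9 bp
  161→169: 8 bp
  169→2 (wrap): 175-169+2 = 8 bp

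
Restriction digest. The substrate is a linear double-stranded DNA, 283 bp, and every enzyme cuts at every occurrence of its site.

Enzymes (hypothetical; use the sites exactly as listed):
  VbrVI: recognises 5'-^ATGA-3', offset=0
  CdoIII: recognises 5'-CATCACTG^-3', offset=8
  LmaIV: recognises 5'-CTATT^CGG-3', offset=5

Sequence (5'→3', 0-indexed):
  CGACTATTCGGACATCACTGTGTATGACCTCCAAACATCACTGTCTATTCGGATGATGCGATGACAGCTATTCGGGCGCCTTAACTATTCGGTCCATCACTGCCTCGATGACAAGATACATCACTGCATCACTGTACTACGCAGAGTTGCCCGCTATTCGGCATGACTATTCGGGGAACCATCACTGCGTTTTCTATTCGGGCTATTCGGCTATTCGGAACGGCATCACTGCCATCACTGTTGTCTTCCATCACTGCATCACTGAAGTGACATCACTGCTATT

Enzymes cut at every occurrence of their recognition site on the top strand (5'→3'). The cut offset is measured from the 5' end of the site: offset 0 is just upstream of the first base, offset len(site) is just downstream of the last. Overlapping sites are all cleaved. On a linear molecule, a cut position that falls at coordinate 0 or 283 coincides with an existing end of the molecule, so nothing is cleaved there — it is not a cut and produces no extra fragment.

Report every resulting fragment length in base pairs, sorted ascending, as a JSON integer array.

[3,3,4,5,5,6,8,8,8,8,8,9,9,9,11,12,12,13,14,16,16,16,17,19,20,24]

Site scan:
  VbrVI ATGA/0: at [23, 52, 60, 107, 162] ⇒ [23, 52, 60, 107, 162]
  CdoIII CATCACTG/8: at [12, 35, 94, 118, 126, 179, 223, 232, 248, 256, 270] ⇒ [20, 43, 102, 126, 134, 187, 231, 240, 256, 264, 278]
  LmaIV CTATTCGG/5: at [3, 44, 67, 84, 153, 166, 193, 202, 210] ⇒ [8, 49, 72, 89, 158, 171, 198, 207, 215]

Pooled cuts: [8, 20, 23, 43, 49, 52, 60, 72, 89, 102, 107, 126, 134, 158, 162, 171, 187, 198, 207, 215, 231, 240, 256, 264, 278]

Fragments:
  [0,8): 8 bp
  [8,20): 12 bp
  [20,23): 3 bp
  [23,43): 20 bp
  [43,49): 6 bp
  [49,52): 3 bp
  [52,60): 8 bp
  [60,72): 12 bp
  [72,89): 17 bp
  [89,102): 13 bp
  [102,107): 5 bp
  [107,126): 19 bp
  [126,134): 8 bp
  [134,158): 24 bp
  [158,162): 4 bp
  [162,171): 9 bp
  [171,187): 16 bp
  [187,198): 11 bp
  [198,207): 9 bp
  [207,215): 8 bp
  [215,231): 16 bp
  [231,240): 9 bp
  [240,256): 16 bp
  [256,264): 8 bp
  [264,278): 14 bp
  [278,283): 5 bp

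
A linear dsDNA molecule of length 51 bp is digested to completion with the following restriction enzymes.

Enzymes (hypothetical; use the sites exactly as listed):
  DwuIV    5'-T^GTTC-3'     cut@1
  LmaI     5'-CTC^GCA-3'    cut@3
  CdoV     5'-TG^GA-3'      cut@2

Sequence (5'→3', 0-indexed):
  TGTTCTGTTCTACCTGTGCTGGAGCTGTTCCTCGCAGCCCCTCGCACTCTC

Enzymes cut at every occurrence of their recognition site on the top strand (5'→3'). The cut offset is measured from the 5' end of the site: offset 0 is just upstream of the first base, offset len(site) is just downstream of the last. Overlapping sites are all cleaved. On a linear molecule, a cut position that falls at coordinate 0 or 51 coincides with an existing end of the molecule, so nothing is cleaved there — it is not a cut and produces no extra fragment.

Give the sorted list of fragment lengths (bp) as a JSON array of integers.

[1,5,5,7,8,10,15]

Site scan:
  DwuIV (TGTTC, off=1): starts [0, 5, 25] → cuts [1, 6, 26]
  LmaI (CTCGCA, off=3): starts [30, 40] → cuts [33, 43]
  CdoV (TGGA, off=2): starts [19] → cuts [21]

Pooled cuts: [1, 6, 21, 26, 33, 43]

Fragment lengths:
  [0,1): 1 bp
  [1,6): 5 bp
  [6,21): 15 bp
  [21,26): 5 bp
  [26,33): 7 bp
  [33,43): 10 bp
  [43,51): 8 bp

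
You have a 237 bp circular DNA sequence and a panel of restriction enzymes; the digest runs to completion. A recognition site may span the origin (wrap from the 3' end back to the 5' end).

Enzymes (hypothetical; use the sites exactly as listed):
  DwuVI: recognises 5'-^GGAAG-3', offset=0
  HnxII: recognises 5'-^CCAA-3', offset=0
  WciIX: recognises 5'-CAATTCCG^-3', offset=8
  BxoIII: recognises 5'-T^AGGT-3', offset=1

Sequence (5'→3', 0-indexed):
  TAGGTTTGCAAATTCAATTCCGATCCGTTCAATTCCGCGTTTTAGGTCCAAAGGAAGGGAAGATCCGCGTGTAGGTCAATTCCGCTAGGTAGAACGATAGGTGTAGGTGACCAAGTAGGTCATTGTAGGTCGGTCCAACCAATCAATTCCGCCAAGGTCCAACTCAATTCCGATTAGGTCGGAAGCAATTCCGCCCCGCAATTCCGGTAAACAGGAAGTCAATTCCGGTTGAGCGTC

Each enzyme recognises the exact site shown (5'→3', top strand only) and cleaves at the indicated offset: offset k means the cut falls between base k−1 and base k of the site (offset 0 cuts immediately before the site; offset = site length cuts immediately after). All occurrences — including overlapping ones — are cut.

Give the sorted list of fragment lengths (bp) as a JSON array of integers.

[2,3,4,4,5,5,5,6,6,6,6,7,7,8,10,11,12,12,13,13,13,14,14,15,15,21]

Site scan:
  DwuVI (GGAAG, off=0): starts [52, 57, 180, 213] → cuts [52, 57, 180, 213]
  HnxII (CCAA, off=0): starts [47, 110, 134, 138, 151, 158] → cuts [47, 110, 134, 138, 151, 158]
  WciIX (CAATTCCG, off=8): starts [14, 29, 76, 143, 164, 185, 198, 219] → cuts [22, 37, 84, 151, 172, 193, 206, 227]
  BxoIII (TAGGT, off=1): starts [0, 42, 71, 85, 97, 103, 115, 125, 174] → cuts [1, 43, 72, 86, 98, 104, 116, 126, 175]

Pooled cuts: [1, 22, 37, 43, 47, 52, 57, 72, 84, 86, 98, 104, 110, 116, 126, 134, 138, 151, 158, 172, 175, 180, 193, 206, 213, 227]

Fragments:
  1→22: 21 bp
  22→37: 15 bp
  37→43: 6 bp
  43→47: 4 bp
  47→52: 5 bp
  52→57: 5 bp
  57→72: 15 bp
  72→84: 12 bp
  84→86: 2 bp
  86→98: 12 bp
  98→104: 6 bp
  104→110: 6 bp
  110→116: 6 bp
  116→126: 10 bp
  126→134: 8 bp
  134→138: 4 bp
  138→151: 13 bp
  151→158: 7 bp
  158→172: 14 bp
  172→175: 3 bp
  175→180: 5 bp
  180→193: 13 bp
  193→206: 13 bp
  206→213: 7 bp
  213→227: 14 bp
  227→1 (wrap): 237-227+1 = 11 bp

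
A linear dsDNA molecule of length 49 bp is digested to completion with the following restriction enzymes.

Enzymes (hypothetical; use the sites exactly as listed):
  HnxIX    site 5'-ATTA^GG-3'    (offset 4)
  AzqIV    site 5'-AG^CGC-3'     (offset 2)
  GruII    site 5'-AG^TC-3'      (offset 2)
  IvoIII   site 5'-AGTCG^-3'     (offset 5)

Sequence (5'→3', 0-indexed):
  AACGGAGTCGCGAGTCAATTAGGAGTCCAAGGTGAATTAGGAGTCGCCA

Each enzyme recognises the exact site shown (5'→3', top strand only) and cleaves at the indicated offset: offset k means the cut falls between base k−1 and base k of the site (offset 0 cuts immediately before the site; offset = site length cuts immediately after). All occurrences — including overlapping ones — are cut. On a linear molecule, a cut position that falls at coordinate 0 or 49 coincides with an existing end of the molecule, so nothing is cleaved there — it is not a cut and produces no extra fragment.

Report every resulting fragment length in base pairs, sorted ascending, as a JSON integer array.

[3,3,3,4,4,4,7,7,14]

Site scan:
  HnxIX ATTAGG/4: at [17, 35] ⇒ [21, 39]
  AzqIV (AGCGC, off=2): no sites
  GruII AGTC/2: at [5, 12, 23, 41] ⇒ [7, 14, 25, 43]
  IvoIII AGTCG/5: at [5, 41] ⇒ [10, 46]

All cut coordinates (distinct, sorted): [7, 10, 14, 21, 25, 39, 43, 46]

Fragment lengths:
  [0,7): 7 bp
  [7,10): 3 bp
  [10,14): 4 bp
  [14,21): 7 bp
  [21,25): 4 bp
  [25,39): 14 bp
  [39,43): 4 bp
  [43,46): 3 bp
  [46,49): 3 bp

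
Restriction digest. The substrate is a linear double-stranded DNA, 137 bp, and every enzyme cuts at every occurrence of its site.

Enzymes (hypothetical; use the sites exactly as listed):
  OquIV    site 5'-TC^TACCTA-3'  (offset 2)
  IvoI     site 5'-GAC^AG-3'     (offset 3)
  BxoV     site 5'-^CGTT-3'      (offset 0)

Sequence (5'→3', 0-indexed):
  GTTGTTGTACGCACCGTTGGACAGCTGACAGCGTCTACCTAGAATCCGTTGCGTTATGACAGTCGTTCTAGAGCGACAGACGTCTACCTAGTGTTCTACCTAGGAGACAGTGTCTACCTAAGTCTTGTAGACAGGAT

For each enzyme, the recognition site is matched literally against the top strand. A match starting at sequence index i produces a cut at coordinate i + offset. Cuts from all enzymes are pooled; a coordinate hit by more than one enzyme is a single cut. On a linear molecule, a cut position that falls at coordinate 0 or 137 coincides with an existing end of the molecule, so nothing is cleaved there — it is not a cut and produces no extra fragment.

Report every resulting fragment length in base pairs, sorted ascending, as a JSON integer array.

[3,5,5,6,6,7,7,8,9,11,12,12,14,14,18]

Site scan:
  OquIV TCTACCTA/2: at [33, 82, 94, 112] ⇒ [35, 84, 96, 114]
  IvoI GACAG/3: at [19, 26, 57, 74, 105, 129] ⇒ [22, 29, 60, 77, 108, 132]
  BxoV CGTT/0: at [14, 46, 51, 63] ⇒ [14, 46, 51, 63]

Pooled cuts: [14, 22, 29, 35, 46, 51, 60, 63, 77, 84, 96, 108, 114, 132]

Fragment lengths:
  [0,14): 14 bp
  [14,22): 8 bp
  [22,29): 7 bp
  [29,35): 6 bp
  [35,46): 11 bp
  [46,51): 5 bp
  [51,60): 9 bp
  [60,63): 3 bp
  [63,77): 14 bp
  [77,84): 7 bp
  [84,96): 12 bp
  [96,108): 12 bp
  [108,114): 6 bp
  [114,132): 18 bp
  [132,137): 5 bp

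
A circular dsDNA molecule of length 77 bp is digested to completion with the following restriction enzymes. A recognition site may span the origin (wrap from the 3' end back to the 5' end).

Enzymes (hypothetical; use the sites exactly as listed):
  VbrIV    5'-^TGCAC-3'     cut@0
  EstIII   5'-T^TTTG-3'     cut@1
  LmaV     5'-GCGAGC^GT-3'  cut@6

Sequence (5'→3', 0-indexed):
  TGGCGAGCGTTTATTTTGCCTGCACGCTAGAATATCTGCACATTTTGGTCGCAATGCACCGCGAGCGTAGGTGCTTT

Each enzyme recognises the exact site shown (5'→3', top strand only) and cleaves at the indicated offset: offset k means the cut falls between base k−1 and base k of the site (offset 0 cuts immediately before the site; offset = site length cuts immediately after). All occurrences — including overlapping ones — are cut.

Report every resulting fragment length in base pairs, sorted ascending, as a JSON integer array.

Per-enzyme occurrences:
  VbrIV TGCAC/0: at [20, 36, 54] ⇒ [20, 36, 54]
  EstIII TTTTG/1: at [13, 42, 74] ⇒ [14, 43, 75]
  LmaV GCGAGCGT/6: at [2, 60] ⇒ [8, 66]

Pooled cuts: [8, 14, 20, 36, 43, 54, 66, 75]

Fragment lengths:
  8→14: 6 bp
  14→20: 6 bp
  20→36: 16 bp
  36→43: 7 bp
  43→54: 11 bp
  54→66: 12 bp
  66→75: 9 bp
  75→8 (wrap): 77-75+8 = 10 bp

[6,6,7,9,10,11,12,16]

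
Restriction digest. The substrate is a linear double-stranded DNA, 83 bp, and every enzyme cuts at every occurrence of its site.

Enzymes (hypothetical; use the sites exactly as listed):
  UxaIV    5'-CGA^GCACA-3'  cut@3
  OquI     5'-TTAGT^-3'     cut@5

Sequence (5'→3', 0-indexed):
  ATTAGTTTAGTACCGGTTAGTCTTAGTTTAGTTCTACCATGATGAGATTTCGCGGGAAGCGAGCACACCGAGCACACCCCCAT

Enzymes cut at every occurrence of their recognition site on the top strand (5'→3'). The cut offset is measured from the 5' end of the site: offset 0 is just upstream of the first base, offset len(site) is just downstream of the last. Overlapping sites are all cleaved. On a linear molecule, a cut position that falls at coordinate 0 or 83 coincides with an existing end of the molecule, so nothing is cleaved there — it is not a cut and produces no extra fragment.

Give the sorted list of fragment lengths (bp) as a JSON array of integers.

Site scan:
  UxaIV CGAGCACA/3: at [59, 68] ⇒ [62, 71]
  OquI TTAGT/5: at [1, 6, 16, 22, 27] ⇒ [6, 11, 21, 27, 32]

Pooled cuts: [6, 11, 21, 27, 32, 62, 71]

Fragment lengths:
  [0,6): 6 bp
  [6,11): 5 bp
  [11,21): 10 bp
  [21,27): 6 bp
  [27,32): 5 bp
  [32,62): 30 bp
  [62,71): 9 bp
  [71,83): 12 bp

[5,5,6,6,9,10,12,30]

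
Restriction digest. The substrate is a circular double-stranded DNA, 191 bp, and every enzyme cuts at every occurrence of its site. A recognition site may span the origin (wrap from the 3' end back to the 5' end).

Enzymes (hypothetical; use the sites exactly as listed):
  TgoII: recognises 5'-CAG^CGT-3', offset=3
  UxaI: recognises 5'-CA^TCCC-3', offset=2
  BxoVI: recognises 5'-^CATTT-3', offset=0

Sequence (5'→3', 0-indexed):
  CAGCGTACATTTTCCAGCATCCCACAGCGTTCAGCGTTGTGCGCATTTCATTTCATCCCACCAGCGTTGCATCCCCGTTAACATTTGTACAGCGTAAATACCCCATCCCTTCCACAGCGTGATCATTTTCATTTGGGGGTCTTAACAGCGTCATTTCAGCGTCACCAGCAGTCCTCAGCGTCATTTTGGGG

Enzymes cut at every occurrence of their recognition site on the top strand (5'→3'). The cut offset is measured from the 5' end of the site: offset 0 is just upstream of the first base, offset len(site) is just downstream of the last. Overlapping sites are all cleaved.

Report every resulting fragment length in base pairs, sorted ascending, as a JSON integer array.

Scan for sites:
  TgoII (CAGCGT, off=3): starts [0, 24, 31, 61, 89, 114, 145, 156, 175] → cuts [3, 27, 34, 64, 92, 117, 148, 159, 178]
  UxaI (CATCCC, off=2): starts [17, 53, 69, 103] → cuts [19, 55, 71, 105]
  BxoVI (CATTT, off=0): starts [7, 43, 48, 81, 123, 129, 151, 181] → cuts [7, 43, 48, 81, 123, 129, 151, 181]

Pooled cuts: [3, 7, 19, 27, 34, 43, 48, 55, 64, 71, 81, 92, 105, 117, 123, 129, 148, 151, 159, 178, 181]

Fragments:
  3→7: 4 bp
  7→19: 12 bp
  19→27: 8 bp
  27→34: 7 bp
  34→43: 9 bp
  43→48: 5 bp
  48→55: 7 bp
  55→64: 9 bp
  64→71: 7 bp
  71→81: 10 bp
  81→92: 11 bp
  92→105: 13 bp
  105→117: 12 bp
  117→123: 6 bp
  123→129: 6 bp
  129→148: 19 bp
  148→151: 3 bp
  151→159: 8 bp
  159→178: 19 bp
  178→181: 3 bp
  181→3 (wrap): 191-181+3 = 13 bp

[3,3,4,5,6,6,7,7,7,8,8,9,9,10,11,12,12,13,13,19,19]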